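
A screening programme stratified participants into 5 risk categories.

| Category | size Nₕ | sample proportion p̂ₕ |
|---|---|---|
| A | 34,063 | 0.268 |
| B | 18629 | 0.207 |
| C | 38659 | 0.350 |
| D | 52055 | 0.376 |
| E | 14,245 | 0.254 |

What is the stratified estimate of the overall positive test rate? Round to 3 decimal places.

0.315

Wₕ = Nₕ/N with N = 157651: 0.2161, 0.1182, 0.2452, 0.3302, 0.0904.
p̂_st = 0.2161·0.268 + 0.1182·0.207 + 0.2452·0.350 + 0.3302·0.376 + 0.0904·0.254 ≈ 0.31530... → 0.315.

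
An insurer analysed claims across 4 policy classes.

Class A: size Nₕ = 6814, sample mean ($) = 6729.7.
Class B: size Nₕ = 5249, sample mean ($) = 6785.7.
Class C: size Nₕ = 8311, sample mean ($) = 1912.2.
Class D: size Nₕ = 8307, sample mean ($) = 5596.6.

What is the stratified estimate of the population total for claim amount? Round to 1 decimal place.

A: 6814·6729.7 = 45856175.8
B: 5249·6785.7 = 35618139.3
C: 8311·1912.2 = 15892294.2
D: 8307·5596.6 = 46490956.2
τ̂ = Σ Nₕx̄ₕ = 143857565.5.

143857565.5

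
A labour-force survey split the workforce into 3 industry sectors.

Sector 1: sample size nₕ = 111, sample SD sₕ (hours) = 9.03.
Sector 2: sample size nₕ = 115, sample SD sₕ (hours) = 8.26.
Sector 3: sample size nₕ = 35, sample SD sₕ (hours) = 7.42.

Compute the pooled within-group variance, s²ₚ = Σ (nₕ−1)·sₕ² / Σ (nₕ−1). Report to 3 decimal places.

72.168

Degrees of freedom: 110 + 114 + 34 = 258.
Σ(nₕ−1)sₕ² = 110·81.5409 + 114·68.2276 + 34·55.0564 = 18619.363.
s²ₚ = 18619.363 / 258 = 72.16807... → 72.168.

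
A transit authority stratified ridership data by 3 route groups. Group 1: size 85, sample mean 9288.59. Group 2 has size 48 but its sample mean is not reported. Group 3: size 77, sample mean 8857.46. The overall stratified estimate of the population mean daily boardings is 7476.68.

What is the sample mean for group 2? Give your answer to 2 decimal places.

N = 85 + 48 + 77 = 210.
Overall total = μ·N = 7476.68·210 = 1570102.8.
Subtract the known strata: 85·9288.59 + 77·8857.46 = 1471554.57.
Remaining total for group 2: 1570102.8 − 1471554.57 = 98548.23.
Divide by its size: 98548.23 / 48 = 2053.0881... → 2053.09.

2053.09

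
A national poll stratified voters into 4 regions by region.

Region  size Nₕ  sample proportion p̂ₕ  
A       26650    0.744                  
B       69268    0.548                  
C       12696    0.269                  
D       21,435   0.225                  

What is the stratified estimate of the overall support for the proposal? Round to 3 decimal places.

0.508

N = 26650 + 69268 + 12696 + 21435 = 130049.
Overall proportion = Σ (Nₕ/N)·p̂ₕ.
Σ Nₕp̂ₕ = 19827.6 + 37958.864 + 3415.224 + 4822.875 = 66024.563.
66024.563 / 130049 = 0.50769... → 0.508.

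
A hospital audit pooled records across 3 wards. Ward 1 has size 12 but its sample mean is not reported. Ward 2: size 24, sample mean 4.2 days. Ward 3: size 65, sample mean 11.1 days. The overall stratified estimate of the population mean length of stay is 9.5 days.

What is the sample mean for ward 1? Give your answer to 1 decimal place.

11.4

Σ Nₕx̄ₕ = N·μ, so 12·x̄_1 = 101·9.5 − (24·4.2 + 65·11.1).
= 959.5 − 822.3 = 137.2.
x̄_1 = 137.2 / 12 = 11.433... → 11.4.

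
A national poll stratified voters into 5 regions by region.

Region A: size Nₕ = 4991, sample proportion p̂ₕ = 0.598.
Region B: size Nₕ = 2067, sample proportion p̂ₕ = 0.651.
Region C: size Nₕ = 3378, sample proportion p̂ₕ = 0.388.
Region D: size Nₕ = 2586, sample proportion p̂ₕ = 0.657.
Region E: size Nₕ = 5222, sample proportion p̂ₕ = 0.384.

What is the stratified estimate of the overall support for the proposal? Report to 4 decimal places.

N = 4991 + 2067 + 3378 + 2586 + 5222 = 18244.
Overall proportion = Σ (Nₕ/N)·p̂ₕ.
Σ Nₕp̂ₕ = 2984.618 + 1345.617 + 1310.664 + 1699.002 + 2005.248 = 9345.149.
9345.149 / 18244 = 0.512231... → 0.5122.

0.5122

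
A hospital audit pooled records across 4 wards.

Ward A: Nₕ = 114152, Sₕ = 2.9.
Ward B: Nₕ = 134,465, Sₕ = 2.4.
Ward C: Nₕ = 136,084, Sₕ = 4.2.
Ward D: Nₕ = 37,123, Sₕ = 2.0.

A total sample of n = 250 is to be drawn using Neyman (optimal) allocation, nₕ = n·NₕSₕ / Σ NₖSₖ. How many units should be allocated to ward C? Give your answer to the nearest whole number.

110

A: NₕSₕ = 114152·2.9 = 331040.8
B: NₕSₕ = 134465·2.4 = 322716
C: NₕSₕ = 136084·4.2 = 571552.8
D: NₕSₕ = 37123·2.0 = 74246
Σ NₕSₕ = 1299555.6.
n_C = 250·571552.8/1299555.6 = 109.952... → 110.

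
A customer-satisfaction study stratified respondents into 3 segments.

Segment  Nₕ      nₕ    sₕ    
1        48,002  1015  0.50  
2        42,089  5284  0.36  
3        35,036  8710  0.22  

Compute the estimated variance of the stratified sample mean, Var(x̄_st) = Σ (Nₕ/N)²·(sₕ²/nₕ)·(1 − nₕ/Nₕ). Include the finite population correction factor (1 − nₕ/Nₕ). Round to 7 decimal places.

0.0000382

N = 125127. Term for each stratum: Wₕ²sₕ²/nₕ·(1−nₕ/Nₕ).
Var(x̄_st) = 0.0000354821 + 0.0000024267 + 0.0000003274 = 0.0000382361 → 0.0000382.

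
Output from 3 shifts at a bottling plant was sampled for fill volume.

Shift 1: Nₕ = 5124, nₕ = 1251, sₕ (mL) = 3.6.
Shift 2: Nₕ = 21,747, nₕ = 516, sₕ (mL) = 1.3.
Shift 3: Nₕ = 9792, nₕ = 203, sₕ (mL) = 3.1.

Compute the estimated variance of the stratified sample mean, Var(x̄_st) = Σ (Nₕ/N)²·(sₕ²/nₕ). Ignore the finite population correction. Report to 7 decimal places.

0.0047316

N = 36663. Term for each stratum: Wₕ²sₕ²/nₕ.
Var(x̄_st) = 0.0002023531 + 0.0011523376 + 0.0033768686 = 0.0047315593 → 0.0047316.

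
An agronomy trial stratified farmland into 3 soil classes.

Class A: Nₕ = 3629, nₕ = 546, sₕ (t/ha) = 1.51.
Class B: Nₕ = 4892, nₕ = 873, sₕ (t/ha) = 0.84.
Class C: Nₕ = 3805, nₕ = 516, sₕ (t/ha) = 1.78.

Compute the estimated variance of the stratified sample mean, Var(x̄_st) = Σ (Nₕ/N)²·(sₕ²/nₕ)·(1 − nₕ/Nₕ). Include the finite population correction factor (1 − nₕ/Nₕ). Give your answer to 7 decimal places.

N = 12326; Wₕ = Nₕ/N.
class A: (3629/12326)²·1.51²/546·(1 − 546/3629) = 0.0003075229
class B: (4892/12326)²·0.84²/873·(1 − 873/4892) = 0.0001045934
class C: (3805/12326)²·1.78²/516·(1 − 516/3805) = 0.0005057833
Sum = 0.0009178996 → 0.0009179.

0.0009179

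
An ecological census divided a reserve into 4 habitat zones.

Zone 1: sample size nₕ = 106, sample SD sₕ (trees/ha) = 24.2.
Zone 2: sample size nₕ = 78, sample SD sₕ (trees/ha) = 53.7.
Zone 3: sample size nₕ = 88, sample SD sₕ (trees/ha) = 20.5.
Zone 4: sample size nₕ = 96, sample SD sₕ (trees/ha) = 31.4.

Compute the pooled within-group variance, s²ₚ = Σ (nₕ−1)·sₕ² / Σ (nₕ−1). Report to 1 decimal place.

1136.7

1: (106−1)·24.2² = 105·585.64 = 61492.2
2: (78−1)·53.7² = 77·2883.69 = 222044.13
3: (88−1)·20.5² = 87·420.25 = 36561.75
4: (96−1)·31.4² = 95·985.96 = 93666.2
Numerator = 413764.28; denominator = Σ(nₕ−1) = 364.
s²ₚ = 413764.28/364 = 1136.715... → 1136.7.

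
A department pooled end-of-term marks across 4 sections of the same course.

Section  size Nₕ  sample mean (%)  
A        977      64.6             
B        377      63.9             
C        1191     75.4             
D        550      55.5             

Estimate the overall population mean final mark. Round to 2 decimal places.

N = 977 + 377 + 1191 + 550 = 3095.
Overall mean = Σ (Nₕ/N)·x̄ₕ — weight by population share, not a simple average.
Σ Nₕx̄ₕ = 977·64.6 + 377·63.9 + 1191·75.4 + 550·55.5 = 63114.2 + 24090.3 + 89801.4 + 30525 = 207530.9.
Divide by N: 207530.9 / 3095 = 67.0536... → 67.05.

67.05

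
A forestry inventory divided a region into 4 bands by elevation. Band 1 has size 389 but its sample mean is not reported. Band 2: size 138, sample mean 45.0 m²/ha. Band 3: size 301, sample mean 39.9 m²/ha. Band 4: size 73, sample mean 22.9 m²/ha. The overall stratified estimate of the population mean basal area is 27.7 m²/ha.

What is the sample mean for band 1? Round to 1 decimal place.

13.0

N = 389 + 138 + 301 + 73 = 901.
Overall total = μ·N = 27.7·901 = 24957.7.
Subtract the known strata: 138·45.0 + 301·39.9 + 73·22.9 = 19891.6.
Remaining total for band 1: 24957.7 − 19891.6 = 5066.1.
Divide by its size: 5066.1 / 389 = 13.023... → 13.0.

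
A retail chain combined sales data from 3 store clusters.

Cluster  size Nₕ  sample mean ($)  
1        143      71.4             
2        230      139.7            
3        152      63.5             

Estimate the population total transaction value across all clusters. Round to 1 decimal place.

1: 143·71.4 = 10210.2
2: 230·139.7 = 32131
3: 152·63.5 = 9652
τ̂ = Σ Nₕx̄ₕ = 51993.2.

51993.2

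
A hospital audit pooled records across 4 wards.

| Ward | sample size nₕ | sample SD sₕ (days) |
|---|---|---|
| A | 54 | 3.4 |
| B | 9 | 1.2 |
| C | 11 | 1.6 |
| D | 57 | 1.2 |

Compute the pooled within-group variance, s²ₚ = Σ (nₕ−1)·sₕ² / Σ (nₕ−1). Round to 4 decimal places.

5.7515

Degrees of freedom: 53 + 8 + 10 + 56 = 127.
Σ(nₕ−1)sₕ² = 53·11.56 + 8·1.44 + 10·2.56 + 56·1.44 = 730.44.
s²ₚ = 730.44 / 127 = 5.751496... → 5.7515.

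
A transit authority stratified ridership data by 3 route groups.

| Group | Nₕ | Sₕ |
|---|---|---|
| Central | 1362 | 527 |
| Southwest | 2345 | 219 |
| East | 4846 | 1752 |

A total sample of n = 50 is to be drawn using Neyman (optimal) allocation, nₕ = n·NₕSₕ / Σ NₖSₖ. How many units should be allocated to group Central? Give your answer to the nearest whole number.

4

Central: NₕSₕ = 1362·527 = 717774
Southwest: NₕSₕ = 2345·219 = 513555
East: NₕSₕ = 4846·1752 = 8490192
Σ NₕSₕ = 9721521.
n_Central = 50·717774/9721521 = 3.692... → 4.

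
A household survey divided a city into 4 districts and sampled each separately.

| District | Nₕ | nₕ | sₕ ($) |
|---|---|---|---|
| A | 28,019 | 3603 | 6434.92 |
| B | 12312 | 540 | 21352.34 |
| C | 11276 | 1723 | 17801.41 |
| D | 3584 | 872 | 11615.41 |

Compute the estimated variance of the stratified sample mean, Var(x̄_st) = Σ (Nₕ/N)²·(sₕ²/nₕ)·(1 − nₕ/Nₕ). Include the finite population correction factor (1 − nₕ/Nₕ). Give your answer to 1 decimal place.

N = 55191. Term for each stratum: Wₕ²sₕ²/nₕ·(1−nₕ/Nₕ).
Var(x̄_st) = 2581.1466 + 40173.4867 + 6504.0197 + 493.7121 = 49752.3651 → 49752.4.

49752.4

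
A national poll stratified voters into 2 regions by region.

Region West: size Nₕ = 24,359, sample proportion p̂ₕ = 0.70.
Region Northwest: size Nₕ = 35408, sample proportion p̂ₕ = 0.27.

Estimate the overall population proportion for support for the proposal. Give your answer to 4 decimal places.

0.4453

N = 24359 + 35408 = 59767.
Overall proportion = Σ (Nₕ/N)·p̂ₕ.
Σ Nₕp̂ₕ = 17051.3 + 9560.16 = 26611.46.
26611.46 / 59767 = 0.445253... → 0.4453.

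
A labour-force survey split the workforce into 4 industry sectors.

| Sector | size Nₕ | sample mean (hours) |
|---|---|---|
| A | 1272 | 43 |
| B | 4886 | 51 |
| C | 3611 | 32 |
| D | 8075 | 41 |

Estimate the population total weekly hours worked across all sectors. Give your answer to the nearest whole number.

Estimate total by summing Nₕ·x̄ₕ over strata.
1272·43 + 4886·51 + 3611·32 + 8075·41 = 54696 + 249186 + 115552 + 331075 = 750509.

750509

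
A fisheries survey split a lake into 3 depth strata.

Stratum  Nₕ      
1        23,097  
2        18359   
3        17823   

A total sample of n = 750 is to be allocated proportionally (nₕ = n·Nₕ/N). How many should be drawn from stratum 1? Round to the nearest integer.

Share of stratum 1 = 23097/59279 = 0.38963.
Allocate 750 × 0.38963 = 292.224... → 292.

292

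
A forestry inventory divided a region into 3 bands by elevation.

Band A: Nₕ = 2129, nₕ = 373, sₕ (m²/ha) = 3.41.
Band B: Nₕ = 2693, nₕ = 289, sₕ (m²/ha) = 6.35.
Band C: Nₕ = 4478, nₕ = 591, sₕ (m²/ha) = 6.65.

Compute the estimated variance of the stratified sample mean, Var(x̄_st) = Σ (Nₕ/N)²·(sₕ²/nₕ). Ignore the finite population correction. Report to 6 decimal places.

0.030681

N = 9300. Term for each stratum: Wₕ²sₕ²/nₕ.
Var(x̄_st) = 0.001633749 + 0.011699207 + 0.017348347 = 0.030681302 → 0.030681.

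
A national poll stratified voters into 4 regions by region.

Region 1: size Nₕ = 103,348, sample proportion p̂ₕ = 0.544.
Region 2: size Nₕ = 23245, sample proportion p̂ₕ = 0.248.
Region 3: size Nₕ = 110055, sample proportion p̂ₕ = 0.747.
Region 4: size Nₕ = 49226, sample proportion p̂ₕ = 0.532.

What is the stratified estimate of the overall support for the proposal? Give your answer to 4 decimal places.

N = 103348 + 23245 + 110055 + 49226 = 285874.
Overall proportion = Σ (Nₕ/N)·p̂ₕ.
Σ Nₕp̂ₕ = 56221.312 + 5764.76 + 82211.085 + 26188.232 = 170385.389.
170385.389 / 285874 = 0.596016... → 0.5960.

0.5960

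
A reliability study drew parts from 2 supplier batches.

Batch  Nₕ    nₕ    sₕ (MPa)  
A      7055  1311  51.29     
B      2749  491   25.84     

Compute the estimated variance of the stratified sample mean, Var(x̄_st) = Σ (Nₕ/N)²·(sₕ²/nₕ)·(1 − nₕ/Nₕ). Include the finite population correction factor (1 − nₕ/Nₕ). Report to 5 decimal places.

0.93381

N = 9804. Term for each stratum: Wₕ²sₕ²/nₕ·(1−nₕ/Nₕ).
Var(x̄_st) = 0.84599452 + 0.08782044 = 0.93381496 → 0.93381.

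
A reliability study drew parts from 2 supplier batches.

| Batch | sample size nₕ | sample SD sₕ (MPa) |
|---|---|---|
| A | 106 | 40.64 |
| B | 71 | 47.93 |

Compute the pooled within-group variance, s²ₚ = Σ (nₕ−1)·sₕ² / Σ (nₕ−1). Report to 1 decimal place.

A: (106−1)·40.64² = 105·1651.6096 = 173419.008
B: (71−1)·47.93² = 70·2297.2849 = 160809.943
Numerator = 334228.951; denominator = Σ(nₕ−1) = 175.
s²ₚ = 334228.951/175 = 1909.880... → 1909.9.

1909.9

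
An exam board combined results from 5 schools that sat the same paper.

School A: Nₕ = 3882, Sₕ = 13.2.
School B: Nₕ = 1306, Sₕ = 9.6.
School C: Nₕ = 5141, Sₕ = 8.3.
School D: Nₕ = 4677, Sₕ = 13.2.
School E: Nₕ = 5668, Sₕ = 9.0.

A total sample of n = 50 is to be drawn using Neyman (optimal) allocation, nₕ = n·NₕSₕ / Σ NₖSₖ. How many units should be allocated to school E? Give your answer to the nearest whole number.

12

Σ NₕSₕ = 3882·13.2 + 1306·9.6 + 5141·8.3 + 4677·13.2 + 5668·9.0 = 219198.7.
Share for E: 51012/219198.7 = 0.23272.
n_E = 50 × 0.23272 = 11.636... → 12.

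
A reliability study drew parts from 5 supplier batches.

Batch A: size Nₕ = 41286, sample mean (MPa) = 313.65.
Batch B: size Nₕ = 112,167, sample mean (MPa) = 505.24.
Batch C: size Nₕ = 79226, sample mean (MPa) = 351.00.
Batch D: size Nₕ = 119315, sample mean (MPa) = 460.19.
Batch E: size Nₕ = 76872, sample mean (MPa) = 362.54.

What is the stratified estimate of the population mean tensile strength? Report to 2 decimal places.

420.19

N = 428866; weights Wₕ = Nₕ/N = (0.0963, 0.2615, 0.1847, 0.2782, 0.1792).
x̄_st = Σ Wₕ·x̄ₕ = 0.0963·313.65 + 0.2615·505.24 + 0.1847·351.00 + 0.2782·460.19 + 0.1792·362.54 ≈ 420.1911...
→ 420.19.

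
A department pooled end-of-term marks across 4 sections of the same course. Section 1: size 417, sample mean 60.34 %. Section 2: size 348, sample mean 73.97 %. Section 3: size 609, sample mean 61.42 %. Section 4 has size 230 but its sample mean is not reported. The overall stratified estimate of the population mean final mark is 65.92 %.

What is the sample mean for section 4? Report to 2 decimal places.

75.77

Σ Nₕx̄ₕ = N·μ, so 230·x̄_4 = 1604·65.92 − (417·60.34 + 348·73.97 + 609·61.42).
= 105735.68 − 88308.12 = 17427.56.
x̄_4 = 17427.56 / 230 = 75.772 → 75.77.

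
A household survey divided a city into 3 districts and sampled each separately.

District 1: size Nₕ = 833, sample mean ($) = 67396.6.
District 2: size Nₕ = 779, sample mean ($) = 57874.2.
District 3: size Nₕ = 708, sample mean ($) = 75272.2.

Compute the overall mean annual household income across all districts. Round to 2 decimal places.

N = 2320; weights Wₕ = Nₕ/N = (0.3591, 0.3358, 0.3052).
x̄_st = Σ Wₕ·x̄ₕ = 0.3591·67396.6 + 0.3358·57874.2 + 0.3052·75272.2 ≈ 66602.6238...
→ 66602.62.

66602.62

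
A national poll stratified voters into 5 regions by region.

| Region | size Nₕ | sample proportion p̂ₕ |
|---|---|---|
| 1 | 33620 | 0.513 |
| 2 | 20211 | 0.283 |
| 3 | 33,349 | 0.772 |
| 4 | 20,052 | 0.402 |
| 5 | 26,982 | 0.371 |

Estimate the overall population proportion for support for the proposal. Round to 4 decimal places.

N = 33620 + 20211 + 33349 + 20052 + 26982 = 134214.
Overall proportion = Σ (Nₕ/N)·p̂ₕ.
Σ Nₕp̂ₕ = 17247.06 + 5719.713 + 25745.428 + 8060.904 + 10010.322 = 66783.427.
66783.427 / 134214 = 0.497589... → 0.4976.

0.4976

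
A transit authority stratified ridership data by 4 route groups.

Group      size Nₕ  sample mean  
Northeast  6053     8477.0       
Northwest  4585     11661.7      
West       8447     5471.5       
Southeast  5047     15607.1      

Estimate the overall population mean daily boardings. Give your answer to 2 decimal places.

x̄_st = (Σ Nₕx̄ₕ) / (Σ Nₕ) = (6053·8477.0 + 4585·11661.7 + 8447·5471.5 + 5047·15607.1) / 24132
= 229766969.7 / 24132 = 9521.2568... → 9521.26.

9521.26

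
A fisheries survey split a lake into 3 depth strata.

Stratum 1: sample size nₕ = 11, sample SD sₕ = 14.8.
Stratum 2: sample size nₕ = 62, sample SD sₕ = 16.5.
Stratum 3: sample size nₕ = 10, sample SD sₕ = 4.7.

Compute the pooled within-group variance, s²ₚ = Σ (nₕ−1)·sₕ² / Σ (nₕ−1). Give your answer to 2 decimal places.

1: (11−1)·14.8² = 10·219.04 = 2190.4
2: (62−1)·16.5² = 61·272.25 = 16607.25
3: (10−1)·4.7² = 9·22.09 = 198.81
Numerator = 18996.46; denominator = Σ(nₕ−1) = 80.
s²ₚ = 18996.46/80 = 237.4558... → 237.46.

237.46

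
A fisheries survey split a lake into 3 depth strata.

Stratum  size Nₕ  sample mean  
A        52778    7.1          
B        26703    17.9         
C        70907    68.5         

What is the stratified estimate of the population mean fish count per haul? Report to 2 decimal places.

37.97

x̄_st = (Σ Nₕx̄ₕ) / (Σ Nₕ) = (52778·7.1 + 26703·17.9 + 70907·68.5) / 150388
= 5709837 / 150388 = 37.9674... → 37.97.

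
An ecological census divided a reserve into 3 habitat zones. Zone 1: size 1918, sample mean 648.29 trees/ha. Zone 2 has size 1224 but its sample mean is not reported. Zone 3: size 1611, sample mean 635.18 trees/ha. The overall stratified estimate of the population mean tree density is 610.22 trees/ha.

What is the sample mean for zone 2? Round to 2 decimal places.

517.71

Σ Nₕx̄ₕ = N·μ, so 1224·x̄_2 = 4753·610.22 − (1918·648.29 + 1611·635.18).
= 2900375.66 − 2266695.2 = 633680.46.
x̄_2 = 633680.46 / 1224 = 517.7128... → 517.71.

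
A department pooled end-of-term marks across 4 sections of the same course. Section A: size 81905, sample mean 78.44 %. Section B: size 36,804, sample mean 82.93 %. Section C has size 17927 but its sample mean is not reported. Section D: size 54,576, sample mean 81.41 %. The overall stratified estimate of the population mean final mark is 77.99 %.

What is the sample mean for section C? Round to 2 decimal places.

55.38

Σ Nₕx̄ₕ = N·μ, so 17927·x̄_C = 191212·77.99 − (81905·78.44 + 36804·82.93 + 54576·81.41).
= 14912623.88 − 13919816.08 = 992807.8.
x̄_C = 992807.8 / 17927 = 55.3806... → 55.38.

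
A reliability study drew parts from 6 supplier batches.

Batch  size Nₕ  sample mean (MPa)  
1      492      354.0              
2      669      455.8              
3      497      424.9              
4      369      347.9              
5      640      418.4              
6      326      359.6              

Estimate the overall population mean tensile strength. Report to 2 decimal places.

402.16

N = 2993; weights Wₕ = Nₕ/N = (0.1644, 0.2235, 0.1661, 0.1233, 0.2138, 0.1089).
x̄_st = Σ Wₕ·x̄ₕ = 0.1644·354.0 + 0.2235·455.8 + 0.1661·424.9 + 0.1233·347.9 + 0.2138·418.4 + 0.1089·359.6 ≈ 402.1564...
→ 402.16.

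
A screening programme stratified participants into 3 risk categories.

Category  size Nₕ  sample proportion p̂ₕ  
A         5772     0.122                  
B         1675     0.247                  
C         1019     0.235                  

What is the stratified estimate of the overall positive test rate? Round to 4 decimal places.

0.1603

N = 5772 + 1675 + 1019 = 8466.
Overall proportion = Σ (Nₕ/N)·p̂ₕ.
Σ Nₕp̂ₕ = 704.184 + 413.725 + 239.465 = 1357.374.
1357.374 / 8466 = 0.160332... → 0.1603.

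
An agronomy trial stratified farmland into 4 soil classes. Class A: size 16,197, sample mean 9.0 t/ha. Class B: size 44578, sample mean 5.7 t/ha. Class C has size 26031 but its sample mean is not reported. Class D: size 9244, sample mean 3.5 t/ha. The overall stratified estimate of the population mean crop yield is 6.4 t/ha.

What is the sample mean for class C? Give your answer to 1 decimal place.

7.0

N = 16197 + 44578 + 26031 + 9244 = 96050.
Overall total = μ·N = 6.4·96050 = 614720.
Subtract the known strata: 16197·9.0 + 44578·5.7 + 9244·3.5 = 432221.6.
Remaining total for class C: 614720 − 432221.6 = 182498.4.
Divide by its size: 182498.4 / 26031 = 7.011... → 7.0.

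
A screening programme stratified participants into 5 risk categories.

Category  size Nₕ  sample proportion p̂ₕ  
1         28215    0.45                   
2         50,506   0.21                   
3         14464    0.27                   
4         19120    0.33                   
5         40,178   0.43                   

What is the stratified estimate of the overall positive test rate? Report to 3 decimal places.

Wₕ = Nₕ/N with N = 152483: 0.1850, 0.3312, 0.0949, 0.1254, 0.2635.
p̂_st = 0.1850·0.45 + 0.3312·0.21 + 0.0949·0.27 + 0.1254·0.33 + 0.2635·0.43 ≈ 0.33312... → 0.333.

0.333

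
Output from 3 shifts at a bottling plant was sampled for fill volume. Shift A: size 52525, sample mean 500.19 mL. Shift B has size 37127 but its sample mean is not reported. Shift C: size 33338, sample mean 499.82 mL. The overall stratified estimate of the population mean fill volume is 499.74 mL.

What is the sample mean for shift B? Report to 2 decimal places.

Σ Nₕx̄ₕ = N·μ, so 37127·x̄_B = 122990·499.74 − (52525·500.19 + 33338·499.82).
= 61463022.6 − 42935478.91 = 18527543.69.
x̄_B = 18527543.69 / 37127 = 499.0315... → 499.03.

499.03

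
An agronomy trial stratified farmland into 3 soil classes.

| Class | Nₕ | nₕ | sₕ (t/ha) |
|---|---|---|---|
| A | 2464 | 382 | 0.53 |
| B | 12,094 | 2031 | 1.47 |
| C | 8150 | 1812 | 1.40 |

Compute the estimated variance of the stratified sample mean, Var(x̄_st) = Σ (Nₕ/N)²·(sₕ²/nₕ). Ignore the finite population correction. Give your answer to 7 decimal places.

0.0004498

N = 22708. Term for each stratum: Wₕ²sₕ²/nₕ.
Var(x̄_st) = 0.0000086579 + 0.0003017914 + 0.0001393334 = 0.0004497827 → 0.0004498.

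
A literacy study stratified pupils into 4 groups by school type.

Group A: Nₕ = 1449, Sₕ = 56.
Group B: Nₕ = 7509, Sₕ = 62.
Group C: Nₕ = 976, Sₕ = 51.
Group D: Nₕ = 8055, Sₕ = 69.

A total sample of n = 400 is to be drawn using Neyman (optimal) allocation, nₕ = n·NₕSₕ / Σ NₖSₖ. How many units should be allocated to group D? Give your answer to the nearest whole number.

Σ NₕSₕ = 1449·56 + 7509·62 + 976·51 + 8055·69 = 1152273.
Share for D: 555795/1152273 = 0.48235.
n_D = 400 × 0.48235 = 192.939... → 193.

193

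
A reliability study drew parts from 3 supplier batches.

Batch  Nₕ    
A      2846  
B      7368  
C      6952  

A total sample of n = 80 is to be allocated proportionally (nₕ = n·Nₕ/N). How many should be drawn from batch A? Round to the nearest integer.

13

Share of batch A = 2846/17166 = 0.16579.
Allocate 80 × 0.16579 = 13.263... → 13.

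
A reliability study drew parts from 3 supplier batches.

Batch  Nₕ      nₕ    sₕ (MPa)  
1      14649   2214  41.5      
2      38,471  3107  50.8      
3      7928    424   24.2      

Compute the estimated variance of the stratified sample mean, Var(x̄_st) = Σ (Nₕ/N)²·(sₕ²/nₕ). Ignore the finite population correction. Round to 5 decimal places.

N = 61048; Wₕ = Nₕ/N.
batch 1: (14649/61048)²·41.5²/2214 = 0.04479109
batch 2: (38471/61048)²·50.8²/3107 = 0.32984525
batch 3: (7928/61048)²·24.2²/424 = 0.02329428
Sum = 0.39793063 → 0.39793.

0.39793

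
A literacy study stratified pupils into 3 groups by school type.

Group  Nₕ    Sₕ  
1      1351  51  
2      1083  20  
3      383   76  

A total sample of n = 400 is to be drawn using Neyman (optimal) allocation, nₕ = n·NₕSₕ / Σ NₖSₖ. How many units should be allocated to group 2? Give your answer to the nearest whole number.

1: NₕSₕ = 1351·51 = 68901
2: NₕSₕ = 1083·20 = 21660
3: NₕSₕ = 383·76 = 29108
Σ NₕSₕ = 119669.
n_2 = 400·21660/119669 = 72.400... → 72.

72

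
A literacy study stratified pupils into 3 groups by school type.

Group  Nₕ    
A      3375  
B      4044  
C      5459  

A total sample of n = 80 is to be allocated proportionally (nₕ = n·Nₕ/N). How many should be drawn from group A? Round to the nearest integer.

21

Share of group A = 3375/12878 = 0.26207.
Allocate 80 × 0.26207 = 20.966... → 21.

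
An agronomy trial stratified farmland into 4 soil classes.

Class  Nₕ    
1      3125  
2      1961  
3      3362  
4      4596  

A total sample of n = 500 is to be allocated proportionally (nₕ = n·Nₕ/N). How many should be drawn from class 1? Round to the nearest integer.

120

Share of class 1 = 3125/13044 = 0.23957.
Allocate 500 × 0.23957 = 119.787... → 120.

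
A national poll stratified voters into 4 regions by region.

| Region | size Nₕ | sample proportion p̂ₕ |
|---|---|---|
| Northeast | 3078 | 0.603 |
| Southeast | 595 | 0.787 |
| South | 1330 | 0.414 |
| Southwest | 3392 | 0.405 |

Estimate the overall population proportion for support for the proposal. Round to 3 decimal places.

N = 3078 + 595 + 1330 + 3392 = 8395.
Overall proportion = Σ (Nₕ/N)·p̂ₕ.
Σ Nₕp̂ₕ = 1856.034 + 468.265 + 550.62 + 1373.76 = 4248.679.
4248.679 / 8395 = 0.50610... → 0.506.

0.506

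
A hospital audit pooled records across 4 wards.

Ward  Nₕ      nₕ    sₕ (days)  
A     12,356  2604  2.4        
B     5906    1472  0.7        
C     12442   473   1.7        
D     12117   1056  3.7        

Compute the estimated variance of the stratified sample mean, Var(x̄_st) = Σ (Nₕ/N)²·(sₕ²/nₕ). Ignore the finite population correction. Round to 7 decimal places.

0.0017444

N = 42821; Wₕ = Nₕ/N.
ward A: (12356/42821)²·2.4²/2604 = 0.0001841720
ward B: (5906/42821)²·0.7²/1472 = 0.0000063323
ward C: (12442/42821)²·1.7²/473 = 0.0005158263
ward D: (12117/42821)²·3.7²/1056 = 0.0010380449
Sum = 0.0017443755 → 0.0017444.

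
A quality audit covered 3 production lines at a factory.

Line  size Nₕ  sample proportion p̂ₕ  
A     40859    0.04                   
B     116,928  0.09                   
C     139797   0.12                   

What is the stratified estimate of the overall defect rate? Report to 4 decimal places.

0.0972

N = 40859 + 116928 + 139797 = 297584.
Overall proportion = Σ (Nₕ/N)·p̂ₕ.
Σ Nₕp̂ₕ = 1634.36 + 10523.52 + 16775.64 = 28933.52.
28933.52 / 297584 = 0.097228... → 0.0972.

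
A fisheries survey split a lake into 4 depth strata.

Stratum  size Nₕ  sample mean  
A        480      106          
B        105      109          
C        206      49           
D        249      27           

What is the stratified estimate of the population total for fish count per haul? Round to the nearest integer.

79142

Population total = Σ Nₕ·x̄ₕ (each stratum's size times its mean).
480·106 + 105·109 + 206·49 + 249·27 = 50880 + 11445 + 10094 + 6723 = 79142.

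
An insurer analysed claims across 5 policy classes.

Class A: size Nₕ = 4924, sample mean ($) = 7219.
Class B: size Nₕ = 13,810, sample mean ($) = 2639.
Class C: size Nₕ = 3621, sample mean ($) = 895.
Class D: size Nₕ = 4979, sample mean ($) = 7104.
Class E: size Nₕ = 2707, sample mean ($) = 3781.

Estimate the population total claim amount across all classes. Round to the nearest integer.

Estimate total by summing Nₕ·x̄ₕ over strata.
4924·7219 + 13810·2639 + 3621·895 + 4979·7104 + 2707·3781 = 35546356 + 36444590 + 3240795 + 35370816 + 10235167 = 120837724.

120837724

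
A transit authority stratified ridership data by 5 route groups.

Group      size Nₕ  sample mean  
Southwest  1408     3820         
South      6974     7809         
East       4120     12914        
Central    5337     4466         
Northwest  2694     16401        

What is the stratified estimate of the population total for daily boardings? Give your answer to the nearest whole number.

181063542

Southwest: 1408·3820 = 5378560
South: 6974·7809 = 54459966
East: 4120·12914 = 53205680
Central: 5337·4466 = 23835042
Northwest: 2694·16401 = 44184294
τ̂ = Σ Nₕx̄ₕ = 181063542.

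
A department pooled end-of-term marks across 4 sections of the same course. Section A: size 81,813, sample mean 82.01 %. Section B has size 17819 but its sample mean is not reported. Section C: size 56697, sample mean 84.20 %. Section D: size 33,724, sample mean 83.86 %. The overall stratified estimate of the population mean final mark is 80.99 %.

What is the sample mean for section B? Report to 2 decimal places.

N = 81813 + 17819 + 56697 + 33724 = 190053.
Overall total = μ·N = 80.99·190053 = 15392392.47.
Subtract the known strata: 81813·82.01 + 56697·84.20 + 33724·83.86 = 14311466.17.
Remaining total for section B: 15392392.47 − 14311466.17 = 1080926.3.
Divide by its size: 1080926.3 / 17819 = 60.6614... → 60.66.

60.66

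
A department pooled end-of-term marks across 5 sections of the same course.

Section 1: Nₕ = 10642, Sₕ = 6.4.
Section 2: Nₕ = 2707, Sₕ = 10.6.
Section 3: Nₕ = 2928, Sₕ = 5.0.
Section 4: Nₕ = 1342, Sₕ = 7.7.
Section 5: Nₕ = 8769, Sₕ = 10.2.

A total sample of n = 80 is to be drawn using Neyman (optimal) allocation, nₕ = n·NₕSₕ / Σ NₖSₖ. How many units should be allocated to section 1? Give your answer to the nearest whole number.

26

Σ NₕSₕ = 10642·6.4 + 2707·10.6 + 2928·5.0 + 1342·7.7 + 8769·10.2 = 211220.2.
Share for 1: 68108.8/211220.2 = 0.32245.
n_1 = 80 × 0.32245 = 25.796... → 26.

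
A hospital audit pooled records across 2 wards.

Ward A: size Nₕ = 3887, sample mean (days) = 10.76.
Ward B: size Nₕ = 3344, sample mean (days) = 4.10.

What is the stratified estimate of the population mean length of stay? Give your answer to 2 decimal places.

7.68

x̄_st = (Σ Nₕx̄ₕ) / (Σ Nₕ) = (3887·10.76 + 3344·4.10) / 7231
= 55534.52 / 7231 = 7.6801... → 7.68.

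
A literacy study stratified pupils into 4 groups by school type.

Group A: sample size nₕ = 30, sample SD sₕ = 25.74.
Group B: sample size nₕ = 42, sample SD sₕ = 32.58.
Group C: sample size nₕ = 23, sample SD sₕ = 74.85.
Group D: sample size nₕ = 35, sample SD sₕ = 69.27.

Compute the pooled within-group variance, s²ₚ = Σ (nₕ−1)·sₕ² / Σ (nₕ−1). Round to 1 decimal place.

2770.9

A: (30−1)·25.74² = 29·662.5476 = 19213.8804
B: (42−1)·32.58² = 41·1061.4564 = 43519.7124
C: (23−1)·74.85² = 22·5602.5225 = 123255.495
D: (35−1)·69.27² = 34·4798.3329 = 163143.3186
Numerator = 349132.4064; denominator = Σ(nₕ−1) = 126.
s²ₚ = 349132.4064/126 = 2770.892... → 2770.9.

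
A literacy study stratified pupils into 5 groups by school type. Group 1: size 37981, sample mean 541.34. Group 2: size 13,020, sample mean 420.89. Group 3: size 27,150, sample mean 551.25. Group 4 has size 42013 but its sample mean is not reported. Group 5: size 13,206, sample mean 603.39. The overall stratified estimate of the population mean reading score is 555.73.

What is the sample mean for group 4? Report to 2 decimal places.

598.44

N = 37981 + 13020 + 27150 + 42013 + 13206 = 133370.
Overall total = μ·N = 555.73·133370 = 74117710.1.
Subtract the known strata: 37981·541.34 + 13020·420.89 + 27150·551.25 + 13206·603.39 = 48975428.18.
Remaining total for group 4: 74117710.1 − 48975428.18 = 25142281.92.
Divide by its size: 25142281.92 / 42013 = 598.4405... → 598.44.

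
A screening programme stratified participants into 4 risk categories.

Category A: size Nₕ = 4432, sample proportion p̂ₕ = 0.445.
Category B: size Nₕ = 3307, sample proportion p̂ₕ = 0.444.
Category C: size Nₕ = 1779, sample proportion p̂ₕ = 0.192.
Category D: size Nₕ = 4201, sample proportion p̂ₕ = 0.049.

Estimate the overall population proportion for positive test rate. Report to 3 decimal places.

N = 4432 + 3307 + 1779 + 4201 = 13719.
Overall proportion = Σ (Nₕ/N)·p̂ₕ.
Σ Nₕp̂ₕ = 1972.24 + 1468.308 + 341.568 + 205.849 = 3987.965.
3987.965 / 13719 = 0.29069... → 0.291.

0.291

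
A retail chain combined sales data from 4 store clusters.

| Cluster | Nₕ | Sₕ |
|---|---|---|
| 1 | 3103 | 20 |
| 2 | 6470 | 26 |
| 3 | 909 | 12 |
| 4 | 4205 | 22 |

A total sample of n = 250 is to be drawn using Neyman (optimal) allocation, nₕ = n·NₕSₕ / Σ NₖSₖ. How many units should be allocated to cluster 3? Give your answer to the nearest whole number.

Σ NₕSₕ = 3103·20 + 6470·26 + 909·12 + 4205·22 = 333698.
Share for 3: 10908/333698 = 0.03269.
n_3 = 250 × 0.03269 = 8.172... → 8.

8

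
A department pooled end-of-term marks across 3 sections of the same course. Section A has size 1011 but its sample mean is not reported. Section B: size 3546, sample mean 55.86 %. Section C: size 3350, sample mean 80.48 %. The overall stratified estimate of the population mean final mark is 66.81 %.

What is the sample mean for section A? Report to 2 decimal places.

59.92

Σ Nₕx̄ₕ = N·μ, so 1011·x̄_A = 7907·66.81 − (3546·55.86 + 3350·80.48).
= 528266.67 − 467687.56 = 60579.11.
x̄_A = 60579.11 / 1011 = 59.9200... → 59.92.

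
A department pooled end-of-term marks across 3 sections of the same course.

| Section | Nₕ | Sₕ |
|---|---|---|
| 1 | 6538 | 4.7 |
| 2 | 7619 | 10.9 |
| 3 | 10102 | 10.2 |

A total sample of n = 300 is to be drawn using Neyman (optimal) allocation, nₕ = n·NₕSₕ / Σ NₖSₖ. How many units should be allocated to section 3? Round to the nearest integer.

143

1: NₕSₕ = 6538·4.7 = 30728.6
2: NₕSₕ = 7619·10.9 = 83047.1
3: NₕSₕ = 10102·10.2 = 103040.4
Σ NₕSₕ = 216816.1.
n_3 = 300·103040.4/216816.1 = 142.573... → 143.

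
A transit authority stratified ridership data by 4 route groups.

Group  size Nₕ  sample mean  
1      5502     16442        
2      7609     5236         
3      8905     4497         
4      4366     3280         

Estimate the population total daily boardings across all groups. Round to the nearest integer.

184670873

Population total = Σ Nₕ·x̄ₕ (each stratum's size times its mean).
5502·16442 + 7609·5236 + 8905·4497 + 4366·3280 = 90463884 + 39840724 + 40045785 + 14320480 = 184670873.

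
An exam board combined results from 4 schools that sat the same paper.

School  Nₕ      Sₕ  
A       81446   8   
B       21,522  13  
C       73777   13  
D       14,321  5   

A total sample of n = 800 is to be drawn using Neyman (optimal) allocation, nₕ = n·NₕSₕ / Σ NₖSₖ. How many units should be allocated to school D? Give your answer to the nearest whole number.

Σ NₕSₕ = 81446·8 + 21522·13 + 73777·13 + 14321·5 = 1962060.
Share for D: 71605/1962060 = 0.03649.
n_D = 800 × 0.03649 = 29.196... → 29.

29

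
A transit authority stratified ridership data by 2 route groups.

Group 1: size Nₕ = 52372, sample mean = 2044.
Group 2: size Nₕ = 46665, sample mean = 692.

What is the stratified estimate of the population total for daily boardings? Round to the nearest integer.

Population total = Σ Nₕ·x̄ₕ (each stratum's size times its mean).
52372·2044 + 46665·692 = 107048368 + 32292180 = 139340548.

139340548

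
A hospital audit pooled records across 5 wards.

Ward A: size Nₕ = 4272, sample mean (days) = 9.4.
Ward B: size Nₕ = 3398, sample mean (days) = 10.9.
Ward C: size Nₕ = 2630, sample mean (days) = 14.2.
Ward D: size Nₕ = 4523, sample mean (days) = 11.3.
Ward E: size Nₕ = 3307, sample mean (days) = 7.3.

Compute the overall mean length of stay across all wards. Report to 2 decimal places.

x̄_st = (Σ Nₕx̄ₕ) / (Σ Nₕ) = (4272·9.4 + 3398·10.9 + 2630·14.2 + 4523·11.3 + 3307·7.3) / 18130
= 189792 / 18130 = 10.4684... → 10.47.

10.47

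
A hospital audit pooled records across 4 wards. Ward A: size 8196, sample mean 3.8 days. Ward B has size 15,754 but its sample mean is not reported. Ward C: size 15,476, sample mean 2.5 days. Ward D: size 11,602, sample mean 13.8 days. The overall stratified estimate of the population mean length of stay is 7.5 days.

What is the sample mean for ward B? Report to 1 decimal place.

9.7

N = 8196 + 15754 + 15476 + 11602 = 51028.
Overall total = μ·N = 7.5·51028 = 382710.
Subtract the known strata: 8196·3.8 + 15476·2.5 + 11602·13.8 = 229942.4.
Remaining total for ward B: 382710 − 229942.4 = 152767.6.
Divide by its size: 152767.6 / 15754 = 9.697... → 9.7.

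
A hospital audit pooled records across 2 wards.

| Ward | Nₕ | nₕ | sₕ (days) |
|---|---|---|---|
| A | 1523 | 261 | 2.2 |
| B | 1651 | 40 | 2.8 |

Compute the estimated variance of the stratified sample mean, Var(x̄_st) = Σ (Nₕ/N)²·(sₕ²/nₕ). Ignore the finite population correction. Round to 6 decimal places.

0.057301

N = 3174. Term for each stratum: Wₕ²sₕ²/nₕ.
Var(x̄_st) = 0.004269636 + 0.053031801 = 0.057301436 → 0.057301.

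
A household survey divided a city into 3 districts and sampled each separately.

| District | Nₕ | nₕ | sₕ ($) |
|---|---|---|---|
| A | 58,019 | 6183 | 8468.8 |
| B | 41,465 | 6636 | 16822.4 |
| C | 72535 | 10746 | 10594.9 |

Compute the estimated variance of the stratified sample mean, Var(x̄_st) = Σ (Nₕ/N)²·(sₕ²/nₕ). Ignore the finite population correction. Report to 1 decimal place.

N = 172019; Wₕ = Nₕ/N.
district A: (58019/172019)²·8468.8²/6183 = 1319.5691
district B: (41465/172019)²·16822.4²/6636 = 2477.8787
district C: (72535/172019)²·10594.9²/10746 = 1857.3309
Sum = 5654.7787 → 5654.8.

5654.8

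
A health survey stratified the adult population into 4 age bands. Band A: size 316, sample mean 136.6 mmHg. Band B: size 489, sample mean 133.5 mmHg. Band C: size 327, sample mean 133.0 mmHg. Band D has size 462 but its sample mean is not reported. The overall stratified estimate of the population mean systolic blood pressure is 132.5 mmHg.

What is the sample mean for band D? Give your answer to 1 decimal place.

N = 316 + 489 + 327 + 462 = 1594.
Overall total = μ·N = 132.5·1594 = 211205.
Subtract the known strata: 316·136.6 + 489·133.5 + 327·133.0 = 151938.1.
Remaining total for band D: 211205 − 151938.1 = 59266.9.
Divide by its size: 59266.9 / 462 = 128.283... → 128.3.

128.3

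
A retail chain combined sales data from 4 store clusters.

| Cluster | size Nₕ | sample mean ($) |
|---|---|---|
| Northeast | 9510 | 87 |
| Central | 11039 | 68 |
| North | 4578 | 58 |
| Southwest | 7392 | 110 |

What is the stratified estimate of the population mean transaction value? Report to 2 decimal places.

N = 32519; weights Wₕ = Nₕ/N = (0.2924, 0.3395, 0.1408, 0.2273).
x̄_st = Σ Wₕ·x̄ₕ = 0.2924·87 + 0.3395·68 + 0.1408·58 + 0.2273·110 ≈ 81.6958...
→ 81.70.

81.70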